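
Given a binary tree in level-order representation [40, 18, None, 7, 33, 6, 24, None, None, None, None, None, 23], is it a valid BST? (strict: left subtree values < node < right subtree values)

Level-order array: [40, 18, None, 7, 33, 6, 24, None, None, None, None, None, 23]
Validate using subtree bounds (lo, hi): at each node, require lo < value < hi,
then recurse left with hi=value and right with lo=value.
Preorder trace (stopping at first violation):
  at node 40 with bounds (-inf, +inf): OK
  at node 18 with bounds (-inf, 40): OK
  at node 7 with bounds (-inf, 18): OK
  at node 6 with bounds (-inf, 7): OK
  at node 24 with bounds (7, 18): VIOLATION
Node 24 violates its bound: not (7 < 24 < 18).
Result: Not a valid BST


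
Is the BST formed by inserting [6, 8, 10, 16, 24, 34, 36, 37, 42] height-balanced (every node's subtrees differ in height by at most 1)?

Tree (level-order array): [6, None, 8, None, 10, None, 16, None, 24, None, 34, None, 36, None, 37, None, 42]
Definition: a tree is height-balanced if, at every node, |h(left) - h(right)| <= 1 (empty subtree has height -1).
Bottom-up per-node check:
  node 42: h_left=-1, h_right=-1, diff=0 [OK], height=0
  node 37: h_left=-1, h_right=0, diff=1 [OK], height=1
  node 36: h_left=-1, h_right=1, diff=2 [FAIL (|-1-1|=2 > 1)], height=2
  node 34: h_left=-1, h_right=2, diff=3 [FAIL (|-1-2|=3 > 1)], height=3
  node 24: h_left=-1, h_right=3, diff=4 [FAIL (|-1-3|=4 > 1)], height=4
  node 16: h_left=-1, h_right=4, diff=5 [FAIL (|-1-4|=5 > 1)], height=5
  node 10: h_left=-1, h_right=5, diff=6 [FAIL (|-1-5|=6 > 1)], height=6
  node 8: h_left=-1, h_right=6, diff=7 [FAIL (|-1-6|=7 > 1)], height=7
  node 6: h_left=-1, h_right=7, diff=8 [FAIL (|-1-7|=8 > 1)], height=8
Node 36 violates the condition: |-1 - 1| = 2 > 1.
Result: Not balanced


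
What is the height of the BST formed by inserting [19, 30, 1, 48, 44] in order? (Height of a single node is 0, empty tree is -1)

Insertion order: [19, 30, 1, 48, 44]
Tree (level-order array): [19, 1, 30, None, None, None, 48, 44]
Compute height bottom-up (empty subtree = -1):
  height(1) = 1 + max(-1, -1) = 0
  height(44) = 1 + max(-1, -1) = 0
  height(48) = 1 + max(0, -1) = 1
  height(30) = 1 + max(-1, 1) = 2
  height(19) = 1 + max(0, 2) = 3
Height = 3


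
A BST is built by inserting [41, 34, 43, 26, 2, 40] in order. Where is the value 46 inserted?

Starting tree (level order): [41, 34, 43, 26, 40, None, None, 2]
Insertion path: 41 -> 43
Result: insert 46 as right child of 43
Final tree (level order): [41, 34, 43, 26, 40, None, 46, 2]


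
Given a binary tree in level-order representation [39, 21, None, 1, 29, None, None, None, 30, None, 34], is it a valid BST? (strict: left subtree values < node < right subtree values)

Level-order array: [39, 21, None, 1, 29, None, None, None, 30, None, 34]
Validate using subtree bounds (lo, hi): at each node, require lo < value < hi,
then recurse left with hi=value and right with lo=value.
Preorder trace (stopping at first violation):
  at node 39 with bounds (-inf, +inf): OK
  at node 21 with bounds (-inf, 39): OK
  at node 1 with bounds (-inf, 21): OK
  at node 29 with bounds (21, 39): OK
  at node 30 with bounds (29, 39): OK
  at node 34 with bounds (30, 39): OK
No violation found at any node.
Result: Valid BST


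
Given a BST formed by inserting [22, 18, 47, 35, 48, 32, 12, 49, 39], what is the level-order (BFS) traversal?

Tree insertion order: [22, 18, 47, 35, 48, 32, 12, 49, 39]
Tree (level-order array): [22, 18, 47, 12, None, 35, 48, None, None, 32, 39, None, 49]
BFS from the root, enqueuing left then right child of each popped node:
  queue [22] -> pop 22, enqueue [18, 47], visited so far: [22]
  queue [18, 47] -> pop 18, enqueue [12], visited so far: [22, 18]
  queue [47, 12] -> pop 47, enqueue [35, 48], visited so far: [22, 18, 47]
  queue [12, 35, 48] -> pop 12, enqueue [none], visited so far: [22, 18, 47, 12]
  queue [35, 48] -> pop 35, enqueue [32, 39], visited so far: [22, 18, 47, 12, 35]
  queue [48, 32, 39] -> pop 48, enqueue [49], visited so far: [22, 18, 47, 12, 35, 48]
  queue [32, 39, 49] -> pop 32, enqueue [none], visited so far: [22, 18, 47, 12, 35, 48, 32]
  queue [39, 49] -> pop 39, enqueue [none], visited so far: [22, 18, 47, 12, 35, 48, 32, 39]
  queue [49] -> pop 49, enqueue [none], visited so far: [22, 18, 47, 12, 35, 48, 32, 39, 49]
Result: [22, 18, 47, 12, 35, 48, 32, 39, 49]


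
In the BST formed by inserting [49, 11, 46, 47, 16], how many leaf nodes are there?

Tree built from: [49, 11, 46, 47, 16]
Tree (level-order array): [49, 11, None, None, 46, 16, 47]
Rule: A leaf has 0 children.
Per-node child counts:
  node 49: 1 child(ren)
  node 11: 1 child(ren)
  node 46: 2 child(ren)
  node 16: 0 child(ren)
  node 47: 0 child(ren)
Matching nodes: [16, 47]
Count of leaf nodes: 2


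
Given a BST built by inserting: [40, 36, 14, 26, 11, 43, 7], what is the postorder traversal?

Tree insertion order: [40, 36, 14, 26, 11, 43, 7]
Tree (level-order array): [40, 36, 43, 14, None, None, None, 11, 26, 7]
Postorder traversal: [7, 11, 26, 14, 36, 43, 40]


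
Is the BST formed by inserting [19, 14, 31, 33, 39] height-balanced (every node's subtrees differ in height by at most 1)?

Tree (level-order array): [19, 14, 31, None, None, None, 33, None, 39]
Definition: a tree is height-balanced if, at every node, |h(left) - h(right)| <= 1 (empty subtree has height -1).
Bottom-up per-node check:
  node 14: h_left=-1, h_right=-1, diff=0 [OK], height=0
  node 39: h_left=-1, h_right=-1, diff=0 [OK], height=0
  node 33: h_left=-1, h_right=0, diff=1 [OK], height=1
  node 31: h_left=-1, h_right=1, diff=2 [FAIL (|-1-1|=2 > 1)], height=2
  node 19: h_left=0, h_right=2, diff=2 [FAIL (|0-2|=2 > 1)], height=3
Node 31 violates the condition: |-1 - 1| = 2 > 1.
Result: Not balanced


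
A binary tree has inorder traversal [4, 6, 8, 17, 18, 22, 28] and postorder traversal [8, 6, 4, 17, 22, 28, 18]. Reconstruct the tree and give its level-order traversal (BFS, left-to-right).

Inorder:   [4, 6, 8, 17, 18, 22, 28]
Postorder: [8, 6, 4, 17, 22, 28, 18]
Algorithm: postorder visits root last, so walk postorder right-to-left;
each value is the root of the current inorder slice — split it at that
value, recurse on the right subtree first, then the left.
Recursive splits:
  root=18; inorder splits into left=[4, 6, 8, 17], right=[22, 28]
  root=28; inorder splits into left=[22], right=[]
  root=22; inorder splits into left=[], right=[]
  root=17; inorder splits into left=[4, 6, 8], right=[]
  root=4; inorder splits into left=[], right=[6, 8]
  root=6; inorder splits into left=[], right=[8]
  root=8; inorder splits into left=[], right=[]
Reconstructed level-order: [18, 17, 28, 4, 22, 6, 8]


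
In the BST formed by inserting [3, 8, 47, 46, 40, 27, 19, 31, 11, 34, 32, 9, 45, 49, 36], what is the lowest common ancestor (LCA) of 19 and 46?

Tree insertion order: [3, 8, 47, 46, 40, 27, 19, 31, 11, 34, 32, 9, 45, 49, 36]
Tree (level-order array): [3, None, 8, None, 47, 46, 49, 40, None, None, None, 27, 45, 19, 31, None, None, 11, None, None, 34, 9, None, 32, 36]
In a BST, the LCA of p=19, q=46 is the first node v on the
root-to-leaf path with p <= v <= q (go left if both < v, right if both > v).
Walk from root:
  at 3: both 19 and 46 > 3, go right
  at 8: both 19 and 46 > 8, go right
  at 47: both 19 and 46 < 47, go left
  at 46: 19 <= 46 <= 46, this is the LCA
LCA = 46


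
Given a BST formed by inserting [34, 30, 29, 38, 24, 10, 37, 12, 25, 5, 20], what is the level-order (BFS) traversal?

Tree insertion order: [34, 30, 29, 38, 24, 10, 37, 12, 25, 5, 20]
Tree (level-order array): [34, 30, 38, 29, None, 37, None, 24, None, None, None, 10, 25, 5, 12, None, None, None, None, None, 20]
BFS from the root, enqueuing left then right child of each popped node:
  queue [34] -> pop 34, enqueue [30, 38], visited so far: [34]
  queue [30, 38] -> pop 30, enqueue [29], visited so far: [34, 30]
  queue [38, 29] -> pop 38, enqueue [37], visited so far: [34, 30, 38]
  queue [29, 37] -> pop 29, enqueue [24], visited so far: [34, 30, 38, 29]
  queue [37, 24] -> pop 37, enqueue [none], visited so far: [34, 30, 38, 29, 37]
  queue [24] -> pop 24, enqueue [10, 25], visited so far: [34, 30, 38, 29, 37, 24]
  queue [10, 25] -> pop 10, enqueue [5, 12], visited so far: [34, 30, 38, 29, 37, 24, 10]
  queue [25, 5, 12] -> pop 25, enqueue [none], visited so far: [34, 30, 38, 29, 37, 24, 10, 25]
  queue [5, 12] -> pop 5, enqueue [none], visited so far: [34, 30, 38, 29, 37, 24, 10, 25, 5]
  queue [12] -> pop 12, enqueue [20], visited so far: [34, 30, 38, 29, 37, 24, 10, 25, 5, 12]
  queue [20] -> pop 20, enqueue [none], visited so far: [34, 30, 38, 29, 37, 24, 10, 25, 5, 12, 20]
Result: [34, 30, 38, 29, 37, 24, 10, 25, 5, 12, 20]


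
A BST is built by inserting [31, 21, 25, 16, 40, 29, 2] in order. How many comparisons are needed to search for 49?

Search path for 49: 31 -> 40
Found: False
Comparisons: 2


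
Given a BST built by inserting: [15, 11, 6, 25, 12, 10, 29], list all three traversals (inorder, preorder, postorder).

Tree insertion order: [15, 11, 6, 25, 12, 10, 29]
Tree (level-order array): [15, 11, 25, 6, 12, None, 29, None, 10]
Inorder (L, root, R): [6, 10, 11, 12, 15, 25, 29]
Preorder (root, L, R): [15, 11, 6, 10, 12, 25, 29]
Postorder (L, R, root): [10, 6, 12, 11, 29, 25, 15]


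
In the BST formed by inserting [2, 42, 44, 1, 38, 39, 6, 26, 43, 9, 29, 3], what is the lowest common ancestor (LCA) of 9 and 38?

Tree insertion order: [2, 42, 44, 1, 38, 39, 6, 26, 43, 9, 29, 3]
Tree (level-order array): [2, 1, 42, None, None, 38, 44, 6, 39, 43, None, 3, 26, None, None, None, None, None, None, 9, 29]
In a BST, the LCA of p=9, q=38 is the first node v on the
root-to-leaf path with p <= v <= q (go left if both < v, right if both > v).
Walk from root:
  at 2: both 9 and 38 > 2, go right
  at 42: both 9 and 38 < 42, go left
  at 38: 9 <= 38 <= 38, this is the LCA
LCA = 38


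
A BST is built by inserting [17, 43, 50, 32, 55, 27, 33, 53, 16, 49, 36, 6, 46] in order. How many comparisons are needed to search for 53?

Search path for 53: 17 -> 43 -> 50 -> 55 -> 53
Found: True
Comparisons: 5


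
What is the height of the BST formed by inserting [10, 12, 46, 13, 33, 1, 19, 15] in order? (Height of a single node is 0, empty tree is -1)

Insertion order: [10, 12, 46, 13, 33, 1, 19, 15]
Tree (level-order array): [10, 1, 12, None, None, None, 46, 13, None, None, 33, 19, None, 15]
Compute height bottom-up (empty subtree = -1):
  height(1) = 1 + max(-1, -1) = 0
  height(15) = 1 + max(-1, -1) = 0
  height(19) = 1 + max(0, -1) = 1
  height(33) = 1 + max(1, -1) = 2
  height(13) = 1 + max(-1, 2) = 3
  height(46) = 1 + max(3, -1) = 4
  height(12) = 1 + max(-1, 4) = 5
  height(10) = 1 + max(0, 5) = 6
Height = 6


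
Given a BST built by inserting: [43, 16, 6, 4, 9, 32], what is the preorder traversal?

Tree insertion order: [43, 16, 6, 4, 9, 32]
Tree (level-order array): [43, 16, None, 6, 32, 4, 9]
Preorder traversal: [43, 16, 6, 4, 9, 32]


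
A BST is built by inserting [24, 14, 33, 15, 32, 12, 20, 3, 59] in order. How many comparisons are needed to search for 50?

Search path for 50: 24 -> 33 -> 59
Found: False
Comparisons: 3


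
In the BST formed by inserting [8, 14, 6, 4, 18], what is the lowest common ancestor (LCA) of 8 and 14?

Tree insertion order: [8, 14, 6, 4, 18]
Tree (level-order array): [8, 6, 14, 4, None, None, 18]
In a BST, the LCA of p=8, q=14 is the first node v on the
root-to-leaf path with p <= v <= q (go left if both < v, right if both > v).
Walk from root:
  at 8: 8 <= 8 <= 14, this is the LCA
LCA = 8


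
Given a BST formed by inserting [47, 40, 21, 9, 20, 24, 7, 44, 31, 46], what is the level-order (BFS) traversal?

Tree insertion order: [47, 40, 21, 9, 20, 24, 7, 44, 31, 46]
Tree (level-order array): [47, 40, None, 21, 44, 9, 24, None, 46, 7, 20, None, 31]
BFS from the root, enqueuing left then right child of each popped node:
  queue [47] -> pop 47, enqueue [40], visited so far: [47]
  queue [40] -> pop 40, enqueue [21, 44], visited so far: [47, 40]
  queue [21, 44] -> pop 21, enqueue [9, 24], visited so far: [47, 40, 21]
  queue [44, 9, 24] -> pop 44, enqueue [46], visited so far: [47, 40, 21, 44]
  queue [9, 24, 46] -> pop 9, enqueue [7, 20], visited so far: [47, 40, 21, 44, 9]
  queue [24, 46, 7, 20] -> pop 24, enqueue [31], visited so far: [47, 40, 21, 44, 9, 24]
  queue [46, 7, 20, 31] -> pop 46, enqueue [none], visited so far: [47, 40, 21, 44, 9, 24, 46]
  queue [7, 20, 31] -> pop 7, enqueue [none], visited so far: [47, 40, 21, 44, 9, 24, 46, 7]
  queue [20, 31] -> pop 20, enqueue [none], visited so far: [47, 40, 21, 44, 9, 24, 46, 7, 20]
  queue [31] -> pop 31, enqueue [none], visited so far: [47, 40, 21, 44, 9, 24, 46, 7, 20, 31]
Result: [47, 40, 21, 44, 9, 24, 46, 7, 20, 31]


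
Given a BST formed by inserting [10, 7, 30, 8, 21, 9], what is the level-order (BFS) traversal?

Tree insertion order: [10, 7, 30, 8, 21, 9]
Tree (level-order array): [10, 7, 30, None, 8, 21, None, None, 9]
BFS from the root, enqueuing left then right child of each popped node:
  queue [10] -> pop 10, enqueue [7, 30], visited so far: [10]
  queue [7, 30] -> pop 7, enqueue [8], visited so far: [10, 7]
  queue [30, 8] -> pop 30, enqueue [21], visited so far: [10, 7, 30]
  queue [8, 21] -> pop 8, enqueue [9], visited so far: [10, 7, 30, 8]
  queue [21, 9] -> pop 21, enqueue [none], visited so far: [10, 7, 30, 8, 21]
  queue [9] -> pop 9, enqueue [none], visited so far: [10, 7, 30, 8, 21, 9]
Result: [10, 7, 30, 8, 21, 9]


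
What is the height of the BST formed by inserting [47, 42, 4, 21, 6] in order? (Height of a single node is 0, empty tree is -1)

Insertion order: [47, 42, 4, 21, 6]
Tree (level-order array): [47, 42, None, 4, None, None, 21, 6]
Compute height bottom-up (empty subtree = -1):
  height(6) = 1 + max(-1, -1) = 0
  height(21) = 1 + max(0, -1) = 1
  height(4) = 1 + max(-1, 1) = 2
  height(42) = 1 + max(2, -1) = 3
  height(47) = 1 + max(3, -1) = 4
Height = 4


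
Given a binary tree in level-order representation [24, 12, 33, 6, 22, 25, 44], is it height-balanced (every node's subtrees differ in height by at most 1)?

Tree (level-order array): [24, 12, 33, 6, 22, 25, 44]
Definition: a tree is height-balanced if, at every node, |h(left) - h(right)| <= 1 (empty subtree has height -1).
Bottom-up per-node check:
  node 6: h_left=-1, h_right=-1, diff=0 [OK], height=0
  node 22: h_left=-1, h_right=-1, diff=0 [OK], height=0
  node 12: h_left=0, h_right=0, diff=0 [OK], height=1
  node 25: h_left=-1, h_right=-1, diff=0 [OK], height=0
  node 44: h_left=-1, h_right=-1, diff=0 [OK], height=0
  node 33: h_left=0, h_right=0, diff=0 [OK], height=1
  node 24: h_left=1, h_right=1, diff=0 [OK], height=2
All nodes satisfy the balance condition.
Result: Balanced


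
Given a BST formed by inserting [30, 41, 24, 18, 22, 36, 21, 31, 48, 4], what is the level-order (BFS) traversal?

Tree insertion order: [30, 41, 24, 18, 22, 36, 21, 31, 48, 4]
Tree (level-order array): [30, 24, 41, 18, None, 36, 48, 4, 22, 31, None, None, None, None, None, 21]
BFS from the root, enqueuing left then right child of each popped node:
  queue [30] -> pop 30, enqueue [24, 41], visited so far: [30]
  queue [24, 41] -> pop 24, enqueue [18], visited so far: [30, 24]
  queue [41, 18] -> pop 41, enqueue [36, 48], visited so far: [30, 24, 41]
  queue [18, 36, 48] -> pop 18, enqueue [4, 22], visited so far: [30, 24, 41, 18]
  queue [36, 48, 4, 22] -> pop 36, enqueue [31], visited so far: [30, 24, 41, 18, 36]
  queue [48, 4, 22, 31] -> pop 48, enqueue [none], visited so far: [30, 24, 41, 18, 36, 48]
  queue [4, 22, 31] -> pop 4, enqueue [none], visited so far: [30, 24, 41, 18, 36, 48, 4]
  queue [22, 31] -> pop 22, enqueue [21], visited so far: [30, 24, 41, 18, 36, 48, 4, 22]
  queue [31, 21] -> pop 31, enqueue [none], visited so far: [30, 24, 41, 18, 36, 48, 4, 22, 31]
  queue [21] -> pop 21, enqueue [none], visited so far: [30, 24, 41, 18, 36, 48, 4, 22, 31, 21]
Result: [30, 24, 41, 18, 36, 48, 4, 22, 31, 21]


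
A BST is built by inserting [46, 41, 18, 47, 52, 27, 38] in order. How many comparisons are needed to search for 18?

Search path for 18: 46 -> 41 -> 18
Found: True
Comparisons: 3


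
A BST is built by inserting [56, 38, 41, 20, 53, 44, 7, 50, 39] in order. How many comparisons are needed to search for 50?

Search path for 50: 56 -> 38 -> 41 -> 53 -> 44 -> 50
Found: True
Comparisons: 6


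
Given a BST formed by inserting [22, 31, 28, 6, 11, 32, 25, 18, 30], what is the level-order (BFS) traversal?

Tree insertion order: [22, 31, 28, 6, 11, 32, 25, 18, 30]
Tree (level-order array): [22, 6, 31, None, 11, 28, 32, None, 18, 25, 30]
BFS from the root, enqueuing left then right child of each popped node:
  queue [22] -> pop 22, enqueue [6, 31], visited so far: [22]
  queue [6, 31] -> pop 6, enqueue [11], visited so far: [22, 6]
  queue [31, 11] -> pop 31, enqueue [28, 32], visited so far: [22, 6, 31]
  queue [11, 28, 32] -> pop 11, enqueue [18], visited so far: [22, 6, 31, 11]
  queue [28, 32, 18] -> pop 28, enqueue [25, 30], visited so far: [22, 6, 31, 11, 28]
  queue [32, 18, 25, 30] -> pop 32, enqueue [none], visited so far: [22, 6, 31, 11, 28, 32]
  queue [18, 25, 30] -> pop 18, enqueue [none], visited so far: [22, 6, 31, 11, 28, 32, 18]
  queue [25, 30] -> pop 25, enqueue [none], visited so far: [22, 6, 31, 11, 28, 32, 18, 25]
  queue [30] -> pop 30, enqueue [none], visited so far: [22, 6, 31, 11, 28, 32, 18, 25, 30]
Result: [22, 6, 31, 11, 28, 32, 18, 25, 30]


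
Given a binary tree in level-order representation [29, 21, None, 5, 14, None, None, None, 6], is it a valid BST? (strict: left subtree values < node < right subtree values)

Level-order array: [29, 21, None, 5, 14, None, None, None, 6]
Validate using subtree bounds (lo, hi): at each node, require lo < value < hi,
then recurse left with hi=value and right with lo=value.
Preorder trace (stopping at first violation):
  at node 29 with bounds (-inf, +inf): OK
  at node 21 with bounds (-inf, 29): OK
  at node 5 with bounds (-inf, 21): OK
  at node 14 with bounds (21, 29): VIOLATION
Node 14 violates its bound: not (21 < 14 < 29).
Result: Not a valid BST


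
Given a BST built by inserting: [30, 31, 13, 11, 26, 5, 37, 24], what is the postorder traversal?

Tree insertion order: [30, 31, 13, 11, 26, 5, 37, 24]
Tree (level-order array): [30, 13, 31, 11, 26, None, 37, 5, None, 24]
Postorder traversal: [5, 11, 24, 26, 13, 37, 31, 30]


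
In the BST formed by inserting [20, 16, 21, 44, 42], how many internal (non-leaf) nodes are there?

Tree built from: [20, 16, 21, 44, 42]
Tree (level-order array): [20, 16, 21, None, None, None, 44, 42]
Rule: An internal node has at least one child.
Per-node child counts:
  node 20: 2 child(ren)
  node 16: 0 child(ren)
  node 21: 1 child(ren)
  node 44: 1 child(ren)
  node 42: 0 child(ren)
Matching nodes: [20, 21, 44]
Count of internal (non-leaf) nodes: 3


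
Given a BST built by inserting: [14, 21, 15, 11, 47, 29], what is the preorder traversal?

Tree insertion order: [14, 21, 15, 11, 47, 29]
Tree (level-order array): [14, 11, 21, None, None, 15, 47, None, None, 29]
Preorder traversal: [14, 11, 21, 15, 47, 29]


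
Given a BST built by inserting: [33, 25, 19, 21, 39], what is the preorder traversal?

Tree insertion order: [33, 25, 19, 21, 39]
Tree (level-order array): [33, 25, 39, 19, None, None, None, None, 21]
Preorder traversal: [33, 25, 19, 21, 39]


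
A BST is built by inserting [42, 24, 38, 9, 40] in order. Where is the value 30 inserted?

Starting tree (level order): [42, 24, None, 9, 38, None, None, None, 40]
Insertion path: 42 -> 24 -> 38
Result: insert 30 as left child of 38
Final tree (level order): [42, 24, None, 9, 38, None, None, 30, 40]


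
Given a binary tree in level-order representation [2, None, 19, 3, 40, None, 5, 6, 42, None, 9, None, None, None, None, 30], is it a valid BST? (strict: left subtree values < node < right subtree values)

Level-order array: [2, None, 19, 3, 40, None, 5, 6, 42, None, 9, None, None, None, None, 30]
Validate using subtree bounds (lo, hi): at each node, require lo < value < hi,
then recurse left with hi=value and right with lo=value.
Preorder trace (stopping at first violation):
  at node 2 with bounds (-inf, +inf): OK
  at node 19 with bounds (2, +inf): OK
  at node 3 with bounds (2, 19): OK
  at node 5 with bounds (3, 19): OK
  at node 9 with bounds (5, 19): OK
  at node 30 with bounds (5, 9): VIOLATION
Node 30 violates its bound: not (5 < 30 < 9).
Result: Not a valid BST


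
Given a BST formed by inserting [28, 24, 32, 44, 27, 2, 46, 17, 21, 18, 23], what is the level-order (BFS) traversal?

Tree insertion order: [28, 24, 32, 44, 27, 2, 46, 17, 21, 18, 23]
Tree (level-order array): [28, 24, 32, 2, 27, None, 44, None, 17, None, None, None, 46, None, 21, None, None, 18, 23]
BFS from the root, enqueuing left then right child of each popped node:
  queue [28] -> pop 28, enqueue [24, 32], visited so far: [28]
  queue [24, 32] -> pop 24, enqueue [2, 27], visited so far: [28, 24]
  queue [32, 2, 27] -> pop 32, enqueue [44], visited so far: [28, 24, 32]
  queue [2, 27, 44] -> pop 2, enqueue [17], visited so far: [28, 24, 32, 2]
  queue [27, 44, 17] -> pop 27, enqueue [none], visited so far: [28, 24, 32, 2, 27]
  queue [44, 17] -> pop 44, enqueue [46], visited so far: [28, 24, 32, 2, 27, 44]
  queue [17, 46] -> pop 17, enqueue [21], visited so far: [28, 24, 32, 2, 27, 44, 17]
  queue [46, 21] -> pop 46, enqueue [none], visited so far: [28, 24, 32, 2, 27, 44, 17, 46]
  queue [21] -> pop 21, enqueue [18, 23], visited so far: [28, 24, 32, 2, 27, 44, 17, 46, 21]
  queue [18, 23] -> pop 18, enqueue [none], visited so far: [28, 24, 32, 2, 27, 44, 17, 46, 21, 18]
  queue [23] -> pop 23, enqueue [none], visited so far: [28, 24, 32, 2, 27, 44, 17, 46, 21, 18, 23]
Result: [28, 24, 32, 2, 27, 44, 17, 46, 21, 18, 23]


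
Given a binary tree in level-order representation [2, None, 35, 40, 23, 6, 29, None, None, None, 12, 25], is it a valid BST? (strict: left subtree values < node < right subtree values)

Level-order array: [2, None, 35, 40, 23, 6, 29, None, None, None, 12, 25]
Validate using subtree bounds (lo, hi): at each node, require lo < value < hi,
then recurse left with hi=value and right with lo=value.
Preorder trace (stopping at first violation):
  at node 2 with bounds (-inf, +inf): OK
  at node 35 with bounds (2, +inf): OK
  at node 40 with bounds (2, 35): VIOLATION
Node 40 violates its bound: not (2 < 40 < 35).
Result: Not a valid BST


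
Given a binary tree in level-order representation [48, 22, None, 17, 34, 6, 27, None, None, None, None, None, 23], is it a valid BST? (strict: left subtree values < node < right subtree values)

Level-order array: [48, 22, None, 17, 34, 6, 27, None, None, None, None, None, 23]
Validate using subtree bounds (lo, hi): at each node, require lo < value < hi,
then recurse left with hi=value and right with lo=value.
Preorder trace (stopping at first violation):
  at node 48 with bounds (-inf, +inf): OK
  at node 22 with bounds (-inf, 48): OK
  at node 17 with bounds (-inf, 22): OK
  at node 6 with bounds (-inf, 17): OK
  at node 27 with bounds (17, 22): VIOLATION
Node 27 violates its bound: not (17 < 27 < 22).
Result: Not a valid BST


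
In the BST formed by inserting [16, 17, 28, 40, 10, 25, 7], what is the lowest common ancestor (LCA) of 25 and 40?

Tree insertion order: [16, 17, 28, 40, 10, 25, 7]
Tree (level-order array): [16, 10, 17, 7, None, None, 28, None, None, 25, 40]
In a BST, the LCA of p=25, q=40 is the first node v on the
root-to-leaf path with p <= v <= q (go left if both < v, right if both > v).
Walk from root:
  at 16: both 25 and 40 > 16, go right
  at 17: both 25 and 40 > 17, go right
  at 28: 25 <= 28 <= 40, this is the LCA
LCA = 28


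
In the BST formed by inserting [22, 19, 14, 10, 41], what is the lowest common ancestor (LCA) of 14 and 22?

Tree insertion order: [22, 19, 14, 10, 41]
Tree (level-order array): [22, 19, 41, 14, None, None, None, 10]
In a BST, the LCA of p=14, q=22 is the first node v on the
root-to-leaf path with p <= v <= q (go left if both < v, right if both > v).
Walk from root:
  at 22: 14 <= 22 <= 22, this is the LCA
LCA = 22


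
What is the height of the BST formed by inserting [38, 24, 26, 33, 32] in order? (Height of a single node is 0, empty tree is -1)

Insertion order: [38, 24, 26, 33, 32]
Tree (level-order array): [38, 24, None, None, 26, None, 33, 32]
Compute height bottom-up (empty subtree = -1):
  height(32) = 1 + max(-1, -1) = 0
  height(33) = 1 + max(0, -1) = 1
  height(26) = 1 + max(-1, 1) = 2
  height(24) = 1 + max(-1, 2) = 3
  height(38) = 1 + max(3, -1) = 4
Height = 4


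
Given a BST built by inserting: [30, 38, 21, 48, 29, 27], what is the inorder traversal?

Tree insertion order: [30, 38, 21, 48, 29, 27]
Tree (level-order array): [30, 21, 38, None, 29, None, 48, 27]
Inorder traversal: [21, 27, 29, 30, 38, 48]


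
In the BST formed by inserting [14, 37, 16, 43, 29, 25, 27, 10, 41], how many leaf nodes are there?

Tree built from: [14, 37, 16, 43, 29, 25, 27, 10, 41]
Tree (level-order array): [14, 10, 37, None, None, 16, 43, None, 29, 41, None, 25, None, None, None, None, 27]
Rule: A leaf has 0 children.
Per-node child counts:
  node 14: 2 child(ren)
  node 10: 0 child(ren)
  node 37: 2 child(ren)
  node 16: 1 child(ren)
  node 29: 1 child(ren)
  node 25: 1 child(ren)
  node 27: 0 child(ren)
  node 43: 1 child(ren)
  node 41: 0 child(ren)
Matching nodes: [10, 27, 41]
Count of leaf nodes: 3


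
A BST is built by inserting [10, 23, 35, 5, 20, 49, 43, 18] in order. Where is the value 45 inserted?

Starting tree (level order): [10, 5, 23, None, None, 20, 35, 18, None, None, 49, None, None, 43]
Insertion path: 10 -> 23 -> 35 -> 49 -> 43
Result: insert 45 as right child of 43
Final tree (level order): [10, 5, 23, None, None, 20, 35, 18, None, None, 49, None, None, 43, None, None, 45]


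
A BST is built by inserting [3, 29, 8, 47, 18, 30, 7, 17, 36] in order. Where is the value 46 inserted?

Starting tree (level order): [3, None, 29, 8, 47, 7, 18, 30, None, None, None, 17, None, None, 36]
Insertion path: 3 -> 29 -> 47 -> 30 -> 36
Result: insert 46 as right child of 36
Final tree (level order): [3, None, 29, 8, 47, 7, 18, 30, None, None, None, 17, None, None, 36, None, None, None, 46]


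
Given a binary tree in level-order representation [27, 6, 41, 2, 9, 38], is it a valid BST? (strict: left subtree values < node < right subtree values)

Level-order array: [27, 6, 41, 2, 9, 38]
Validate using subtree bounds (lo, hi): at each node, require lo < value < hi,
then recurse left with hi=value and right with lo=value.
Preorder trace (stopping at first violation):
  at node 27 with bounds (-inf, +inf): OK
  at node 6 with bounds (-inf, 27): OK
  at node 2 with bounds (-inf, 6): OK
  at node 9 with bounds (6, 27): OK
  at node 41 with bounds (27, +inf): OK
  at node 38 with bounds (27, 41): OK
No violation found at any node.
Result: Valid BST


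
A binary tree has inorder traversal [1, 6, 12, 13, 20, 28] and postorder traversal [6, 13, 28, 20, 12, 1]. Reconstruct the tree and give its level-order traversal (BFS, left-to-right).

Inorder:   [1, 6, 12, 13, 20, 28]
Postorder: [6, 13, 28, 20, 12, 1]
Algorithm: postorder visits root last, so walk postorder right-to-left;
each value is the root of the current inorder slice — split it at that
value, recurse on the right subtree first, then the left.
Recursive splits:
  root=1; inorder splits into left=[], right=[6, 12, 13, 20, 28]
  root=12; inorder splits into left=[6], right=[13, 20, 28]
  root=20; inorder splits into left=[13], right=[28]
  root=28; inorder splits into left=[], right=[]
  root=13; inorder splits into left=[], right=[]
  root=6; inorder splits into left=[], right=[]
Reconstructed level-order: [1, 12, 6, 20, 13, 28]


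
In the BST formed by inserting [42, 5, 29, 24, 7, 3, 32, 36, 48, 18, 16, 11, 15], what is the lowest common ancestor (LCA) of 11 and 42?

Tree insertion order: [42, 5, 29, 24, 7, 3, 32, 36, 48, 18, 16, 11, 15]
Tree (level-order array): [42, 5, 48, 3, 29, None, None, None, None, 24, 32, 7, None, None, 36, None, 18, None, None, 16, None, 11, None, None, 15]
In a BST, the LCA of p=11, q=42 is the first node v on the
root-to-leaf path with p <= v <= q (go left if both < v, right if both > v).
Walk from root:
  at 42: 11 <= 42 <= 42, this is the LCA
LCA = 42


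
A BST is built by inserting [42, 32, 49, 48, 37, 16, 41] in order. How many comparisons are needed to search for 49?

Search path for 49: 42 -> 49
Found: True
Comparisons: 2


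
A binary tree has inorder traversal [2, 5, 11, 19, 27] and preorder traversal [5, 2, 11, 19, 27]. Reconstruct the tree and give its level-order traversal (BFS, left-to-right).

Inorder:  [2, 5, 11, 19, 27]
Preorder: [5, 2, 11, 19, 27]
Algorithm: preorder visits root first, so consume preorder in order;
for each root, split the current inorder slice at that value into
left-subtree inorder and right-subtree inorder, then recurse.
Recursive splits:
  root=5; inorder splits into left=[2], right=[11, 19, 27]
  root=2; inorder splits into left=[], right=[]
  root=11; inorder splits into left=[], right=[19, 27]
  root=19; inorder splits into left=[], right=[27]
  root=27; inorder splits into left=[], right=[]
Reconstructed level-order: [5, 2, 11, 19, 27]


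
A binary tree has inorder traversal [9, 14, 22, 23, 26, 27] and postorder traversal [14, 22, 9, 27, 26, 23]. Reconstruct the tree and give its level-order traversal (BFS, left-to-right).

Inorder:   [9, 14, 22, 23, 26, 27]
Postorder: [14, 22, 9, 27, 26, 23]
Algorithm: postorder visits root last, so walk postorder right-to-left;
each value is the root of the current inorder slice — split it at that
value, recurse on the right subtree first, then the left.
Recursive splits:
  root=23; inorder splits into left=[9, 14, 22], right=[26, 27]
  root=26; inorder splits into left=[], right=[27]
  root=27; inorder splits into left=[], right=[]
  root=9; inorder splits into left=[], right=[14, 22]
  root=22; inorder splits into left=[14], right=[]
  root=14; inorder splits into left=[], right=[]
Reconstructed level-order: [23, 9, 26, 22, 27, 14]


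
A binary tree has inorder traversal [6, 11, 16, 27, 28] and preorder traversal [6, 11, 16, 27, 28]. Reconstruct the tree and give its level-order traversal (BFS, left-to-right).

Inorder:  [6, 11, 16, 27, 28]
Preorder: [6, 11, 16, 27, 28]
Algorithm: preorder visits root first, so consume preorder in order;
for each root, split the current inorder slice at that value into
left-subtree inorder and right-subtree inorder, then recurse.
Recursive splits:
  root=6; inorder splits into left=[], right=[11, 16, 27, 28]
  root=11; inorder splits into left=[], right=[16, 27, 28]
  root=16; inorder splits into left=[], right=[27, 28]
  root=27; inorder splits into left=[], right=[28]
  root=28; inorder splits into left=[], right=[]
Reconstructed level-order: [6, 11, 16, 27, 28]


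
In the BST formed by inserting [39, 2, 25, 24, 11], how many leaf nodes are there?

Tree built from: [39, 2, 25, 24, 11]
Tree (level-order array): [39, 2, None, None, 25, 24, None, 11]
Rule: A leaf has 0 children.
Per-node child counts:
  node 39: 1 child(ren)
  node 2: 1 child(ren)
  node 25: 1 child(ren)
  node 24: 1 child(ren)
  node 11: 0 child(ren)
Matching nodes: [11]
Count of leaf nodes: 1


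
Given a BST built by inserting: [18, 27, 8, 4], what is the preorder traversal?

Tree insertion order: [18, 27, 8, 4]
Tree (level-order array): [18, 8, 27, 4]
Preorder traversal: [18, 8, 4, 27]


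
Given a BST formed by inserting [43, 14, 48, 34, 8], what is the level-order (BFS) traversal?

Tree insertion order: [43, 14, 48, 34, 8]
Tree (level-order array): [43, 14, 48, 8, 34]
BFS from the root, enqueuing left then right child of each popped node:
  queue [43] -> pop 43, enqueue [14, 48], visited so far: [43]
  queue [14, 48] -> pop 14, enqueue [8, 34], visited so far: [43, 14]
  queue [48, 8, 34] -> pop 48, enqueue [none], visited so far: [43, 14, 48]
  queue [8, 34] -> pop 8, enqueue [none], visited so far: [43, 14, 48, 8]
  queue [34] -> pop 34, enqueue [none], visited so far: [43, 14, 48, 8, 34]
Result: [43, 14, 48, 8, 34]


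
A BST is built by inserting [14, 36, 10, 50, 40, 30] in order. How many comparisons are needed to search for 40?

Search path for 40: 14 -> 36 -> 50 -> 40
Found: True
Comparisons: 4


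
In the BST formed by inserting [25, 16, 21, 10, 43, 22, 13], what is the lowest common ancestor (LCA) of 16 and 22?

Tree insertion order: [25, 16, 21, 10, 43, 22, 13]
Tree (level-order array): [25, 16, 43, 10, 21, None, None, None, 13, None, 22]
In a BST, the LCA of p=16, q=22 is the first node v on the
root-to-leaf path with p <= v <= q (go left if both < v, right if both > v).
Walk from root:
  at 25: both 16 and 22 < 25, go left
  at 16: 16 <= 16 <= 22, this is the LCA
LCA = 16


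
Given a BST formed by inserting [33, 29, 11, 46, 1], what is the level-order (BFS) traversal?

Tree insertion order: [33, 29, 11, 46, 1]
Tree (level-order array): [33, 29, 46, 11, None, None, None, 1]
BFS from the root, enqueuing left then right child of each popped node:
  queue [33] -> pop 33, enqueue [29, 46], visited so far: [33]
  queue [29, 46] -> pop 29, enqueue [11], visited so far: [33, 29]
  queue [46, 11] -> pop 46, enqueue [none], visited so far: [33, 29, 46]
  queue [11] -> pop 11, enqueue [1], visited so far: [33, 29, 46, 11]
  queue [1] -> pop 1, enqueue [none], visited so far: [33, 29, 46, 11, 1]
Result: [33, 29, 46, 11, 1]


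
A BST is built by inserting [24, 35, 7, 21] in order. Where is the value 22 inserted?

Starting tree (level order): [24, 7, 35, None, 21]
Insertion path: 24 -> 7 -> 21
Result: insert 22 as right child of 21
Final tree (level order): [24, 7, 35, None, 21, None, None, None, 22]


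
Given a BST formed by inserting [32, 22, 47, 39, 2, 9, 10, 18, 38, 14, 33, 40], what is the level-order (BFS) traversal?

Tree insertion order: [32, 22, 47, 39, 2, 9, 10, 18, 38, 14, 33, 40]
Tree (level-order array): [32, 22, 47, 2, None, 39, None, None, 9, 38, 40, None, 10, 33, None, None, None, None, 18, None, None, 14]
BFS from the root, enqueuing left then right child of each popped node:
  queue [32] -> pop 32, enqueue [22, 47], visited so far: [32]
  queue [22, 47] -> pop 22, enqueue [2], visited so far: [32, 22]
  queue [47, 2] -> pop 47, enqueue [39], visited so far: [32, 22, 47]
  queue [2, 39] -> pop 2, enqueue [9], visited so far: [32, 22, 47, 2]
  queue [39, 9] -> pop 39, enqueue [38, 40], visited so far: [32, 22, 47, 2, 39]
  queue [9, 38, 40] -> pop 9, enqueue [10], visited so far: [32, 22, 47, 2, 39, 9]
  queue [38, 40, 10] -> pop 38, enqueue [33], visited so far: [32, 22, 47, 2, 39, 9, 38]
  queue [40, 10, 33] -> pop 40, enqueue [none], visited so far: [32, 22, 47, 2, 39, 9, 38, 40]
  queue [10, 33] -> pop 10, enqueue [18], visited so far: [32, 22, 47, 2, 39, 9, 38, 40, 10]
  queue [33, 18] -> pop 33, enqueue [none], visited so far: [32, 22, 47, 2, 39, 9, 38, 40, 10, 33]
  queue [18] -> pop 18, enqueue [14], visited so far: [32, 22, 47, 2, 39, 9, 38, 40, 10, 33, 18]
  queue [14] -> pop 14, enqueue [none], visited so far: [32, 22, 47, 2, 39, 9, 38, 40, 10, 33, 18, 14]
Result: [32, 22, 47, 2, 39, 9, 38, 40, 10, 33, 18, 14]


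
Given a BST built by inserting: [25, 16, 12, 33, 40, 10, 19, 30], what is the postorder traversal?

Tree insertion order: [25, 16, 12, 33, 40, 10, 19, 30]
Tree (level-order array): [25, 16, 33, 12, 19, 30, 40, 10]
Postorder traversal: [10, 12, 19, 16, 30, 40, 33, 25]


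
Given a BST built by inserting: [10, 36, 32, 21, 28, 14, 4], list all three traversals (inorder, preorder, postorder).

Tree insertion order: [10, 36, 32, 21, 28, 14, 4]
Tree (level-order array): [10, 4, 36, None, None, 32, None, 21, None, 14, 28]
Inorder (L, root, R): [4, 10, 14, 21, 28, 32, 36]
Preorder (root, L, R): [10, 4, 36, 32, 21, 14, 28]
Postorder (L, R, root): [4, 14, 28, 21, 32, 36, 10]


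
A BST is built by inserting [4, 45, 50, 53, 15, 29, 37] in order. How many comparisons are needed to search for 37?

Search path for 37: 4 -> 45 -> 15 -> 29 -> 37
Found: True
Comparisons: 5


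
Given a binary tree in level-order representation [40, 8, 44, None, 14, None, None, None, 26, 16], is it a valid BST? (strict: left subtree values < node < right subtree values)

Level-order array: [40, 8, 44, None, 14, None, None, None, 26, 16]
Validate using subtree bounds (lo, hi): at each node, require lo < value < hi,
then recurse left with hi=value and right with lo=value.
Preorder trace (stopping at first violation):
  at node 40 with bounds (-inf, +inf): OK
  at node 8 with bounds (-inf, 40): OK
  at node 14 with bounds (8, 40): OK
  at node 26 with bounds (14, 40): OK
  at node 16 with bounds (14, 26): OK
  at node 44 with bounds (40, +inf): OK
No violation found at any node.
Result: Valid BST


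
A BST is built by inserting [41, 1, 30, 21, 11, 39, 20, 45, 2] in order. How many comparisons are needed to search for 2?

Search path for 2: 41 -> 1 -> 30 -> 21 -> 11 -> 2
Found: True
Comparisons: 6


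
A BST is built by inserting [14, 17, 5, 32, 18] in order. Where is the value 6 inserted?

Starting tree (level order): [14, 5, 17, None, None, None, 32, 18]
Insertion path: 14 -> 5
Result: insert 6 as right child of 5
Final tree (level order): [14, 5, 17, None, 6, None, 32, None, None, 18]


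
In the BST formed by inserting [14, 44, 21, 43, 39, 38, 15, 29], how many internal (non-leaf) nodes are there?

Tree built from: [14, 44, 21, 43, 39, 38, 15, 29]
Tree (level-order array): [14, None, 44, 21, None, 15, 43, None, None, 39, None, 38, None, 29]
Rule: An internal node has at least one child.
Per-node child counts:
  node 14: 1 child(ren)
  node 44: 1 child(ren)
  node 21: 2 child(ren)
  node 15: 0 child(ren)
  node 43: 1 child(ren)
  node 39: 1 child(ren)
  node 38: 1 child(ren)
  node 29: 0 child(ren)
Matching nodes: [14, 44, 21, 43, 39, 38]
Count of internal (non-leaf) nodes: 6


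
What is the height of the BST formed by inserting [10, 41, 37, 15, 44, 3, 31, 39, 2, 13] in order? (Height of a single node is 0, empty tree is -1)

Insertion order: [10, 41, 37, 15, 44, 3, 31, 39, 2, 13]
Tree (level-order array): [10, 3, 41, 2, None, 37, 44, None, None, 15, 39, None, None, 13, 31]
Compute height bottom-up (empty subtree = -1):
  height(2) = 1 + max(-1, -1) = 0
  height(3) = 1 + max(0, -1) = 1
  height(13) = 1 + max(-1, -1) = 0
  height(31) = 1 + max(-1, -1) = 0
  height(15) = 1 + max(0, 0) = 1
  height(39) = 1 + max(-1, -1) = 0
  height(37) = 1 + max(1, 0) = 2
  height(44) = 1 + max(-1, -1) = 0
  height(41) = 1 + max(2, 0) = 3
  height(10) = 1 + max(1, 3) = 4
Height = 4


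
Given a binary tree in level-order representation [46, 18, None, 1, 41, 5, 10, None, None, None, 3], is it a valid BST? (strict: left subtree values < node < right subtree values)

Level-order array: [46, 18, None, 1, 41, 5, 10, None, None, None, 3]
Validate using subtree bounds (lo, hi): at each node, require lo < value < hi,
then recurse left with hi=value and right with lo=value.
Preorder trace (stopping at first violation):
  at node 46 with bounds (-inf, +inf): OK
  at node 18 with bounds (-inf, 46): OK
  at node 1 with bounds (-inf, 18): OK
  at node 5 with bounds (-inf, 1): VIOLATION
Node 5 violates its bound: not (-inf < 5 < 1).
Result: Not a valid BST


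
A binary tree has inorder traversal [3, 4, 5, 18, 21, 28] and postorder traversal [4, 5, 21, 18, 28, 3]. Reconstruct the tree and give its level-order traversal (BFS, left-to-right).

Inorder:   [3, 4, 5, 18, 21, 28]
Postorder: [4, 5, 21, 18, 28, 3]
Algorithm: postorder visits root last, so walk postorder right-to-left;
each value is the root of the current inorder slice — split it at that
value, recurse on the right subtree first, then the left.
Recursive splits:
  root=3; inorder splits into left=[], right=[4, 5, 18, 21, 28]
  root=28; inorder splits into left=[4, 5, 18, 21], right=[]
  root=18; inorder splits into left=[4, 5], right=[21]
  root=21; inorder splits into left=[], right=[]
  root=5; inorder splits into left=[4], right=[]
  root=4; inorder splits into left=[], right=[]
Reconstructed level-order: [3, 28, 18, 5, 21, 4]
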